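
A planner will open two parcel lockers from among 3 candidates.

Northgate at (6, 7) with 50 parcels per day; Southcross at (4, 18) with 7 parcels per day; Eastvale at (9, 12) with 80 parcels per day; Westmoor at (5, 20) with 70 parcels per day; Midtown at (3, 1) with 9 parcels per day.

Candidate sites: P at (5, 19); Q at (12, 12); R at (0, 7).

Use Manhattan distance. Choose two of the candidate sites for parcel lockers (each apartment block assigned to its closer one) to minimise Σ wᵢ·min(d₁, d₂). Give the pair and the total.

Evaluate every pair (each demand assigned to the nearer of the two):
  {P, Q}: total = 1054
  {P, R}: total = 1345
  {Q, R}: total = 1769
Best pair: {P, Q} with total 1054.

{P, Q}, total 1054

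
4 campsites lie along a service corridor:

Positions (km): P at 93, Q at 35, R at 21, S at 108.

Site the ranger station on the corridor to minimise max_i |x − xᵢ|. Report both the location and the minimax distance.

location 64.5, max distance 43.5

The 1-center on a line is the midpoint of the two extreme points: leftmost at 21, rightmost at 108.
Optimal location = (21 + 108)/2 = 64.5; maximum distance = (108 − 21)/2 = 43.5.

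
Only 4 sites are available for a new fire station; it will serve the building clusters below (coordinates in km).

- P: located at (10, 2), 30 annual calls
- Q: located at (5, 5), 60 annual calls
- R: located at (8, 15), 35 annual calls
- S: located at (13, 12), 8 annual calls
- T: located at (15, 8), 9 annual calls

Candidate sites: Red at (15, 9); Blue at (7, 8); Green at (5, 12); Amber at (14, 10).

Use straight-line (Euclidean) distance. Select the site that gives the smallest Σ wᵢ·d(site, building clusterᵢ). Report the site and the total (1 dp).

Blue, total 794.8 km

Total weighted distance at each candidate:
  Red (15, 9): total = 1264.8
  Blue (7, 8): total = 794.8
  Green (5, 12): total = 1064.8
  Amber (14, 10): total = 1197.4
Minimum is at Blue with total 794.8 km.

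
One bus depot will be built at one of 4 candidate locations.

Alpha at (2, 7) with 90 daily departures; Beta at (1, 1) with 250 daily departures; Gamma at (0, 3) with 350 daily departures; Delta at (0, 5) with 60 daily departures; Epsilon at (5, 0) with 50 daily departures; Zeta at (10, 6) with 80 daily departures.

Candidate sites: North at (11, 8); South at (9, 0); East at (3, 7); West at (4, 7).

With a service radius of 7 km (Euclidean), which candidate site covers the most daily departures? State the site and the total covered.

Coverage radius r = 7 km; a point is covered iff (Δx)²+(Δy)² ≤ 7² = 49.
  North (11, 8): covers {Zeta} → 80
  South (9, 0): covers {Epsilon, Zeta} → 130
  East (3, 7): covers {Alpha, Beta, Gamma, Delta} → 750
  West (4, 7): covers {Alpha, Beta, Gamma, Delta, Zeta} → 830
Maximum coverage at West: 830 daily departures.

West, covering 830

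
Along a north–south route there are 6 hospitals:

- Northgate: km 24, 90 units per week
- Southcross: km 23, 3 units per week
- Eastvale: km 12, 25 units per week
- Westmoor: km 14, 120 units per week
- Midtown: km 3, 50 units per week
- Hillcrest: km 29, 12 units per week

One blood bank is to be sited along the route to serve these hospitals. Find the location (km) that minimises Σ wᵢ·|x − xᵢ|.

x = 14

For a sum of weighted absolute distances on a line, the optimum is the weighted median (not the mean). Total weight W = 300; half-weight = 150.
Sort by position and accumulate weight:
  km 3 (Midtown, w=50) → cum 50
  km 12 (Eastvale, w=25) → cum 75
  km 14 (Westmoor, w=120) → cum 195  ≥ 150 → median here
  km 23 (Southcross, w=3) → cum 198
  km 24 (Northgate, w=90) → cum 288
  km 29 (Hillcrest, w=12) → cum 300
Optimal location: km 14.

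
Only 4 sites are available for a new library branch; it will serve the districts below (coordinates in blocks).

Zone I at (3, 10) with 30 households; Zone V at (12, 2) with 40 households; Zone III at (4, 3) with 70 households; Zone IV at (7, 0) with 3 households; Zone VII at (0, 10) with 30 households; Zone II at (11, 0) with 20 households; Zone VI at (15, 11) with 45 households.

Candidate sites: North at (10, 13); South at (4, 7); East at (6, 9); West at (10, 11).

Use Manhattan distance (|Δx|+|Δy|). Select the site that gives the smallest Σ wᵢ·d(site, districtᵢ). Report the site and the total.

South, total 2115 blocks

Total weighted distance at each candidate:
  North (10, 13): total = 2973
  South (4, 7): total = 2115
  East (6, 9): total = 2215
  West (10, 11): total = 2497
Minimum is at South with total 2115 blocks.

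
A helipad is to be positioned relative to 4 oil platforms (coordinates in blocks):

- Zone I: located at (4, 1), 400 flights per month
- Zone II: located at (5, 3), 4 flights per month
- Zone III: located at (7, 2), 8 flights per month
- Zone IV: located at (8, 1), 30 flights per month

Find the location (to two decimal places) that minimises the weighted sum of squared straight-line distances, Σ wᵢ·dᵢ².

(4.33, 1.04)

The minimiser of Σwᵢ‖p−pᵢ‖² is the weighted centroid p* = (Σwᵢpᵢ)/(Σwᵢ).
Σwᵢ = 442.
Σwᵢxᵢ = 400·4 + 4·5 + 8·7 + 30·8 = 1916.
Σwᵢyᵢ = 400·1 + 4·3 + 8·2 + 30·1 = 458.
x* = 1916/442 = 4.33, y* = 458/442 = 1.04.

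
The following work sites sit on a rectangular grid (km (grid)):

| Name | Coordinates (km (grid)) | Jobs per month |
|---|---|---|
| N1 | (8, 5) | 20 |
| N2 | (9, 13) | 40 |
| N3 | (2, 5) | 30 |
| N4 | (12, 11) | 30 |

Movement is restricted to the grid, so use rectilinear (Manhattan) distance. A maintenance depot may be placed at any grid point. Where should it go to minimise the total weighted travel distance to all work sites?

(9, 11)

Manhattan distance separates: Σwᵢ(|x−xᵢ|+|y−yᵢ|) = Σwᵢ|x−xᵢ| + Σwᵢ|y−yᵢ|, so x and y are optimised independently as 1-D weighted medians.
Total weight W = 120; half = 60.
x-coordinate, sorted with cumulative weight:
  x=2 (N3, w=30) cum 30
  x=8 (N1, w=20) cum 50
  x=9 (N2, w=40) cum 90  ← median
  x=12 (N4, w=30) cum 120
⇒ x* = 9
y-coordinate, sorted with cumulative weight:
  y=5 (N1, w=20) cum 20
  y=5 (N3, w=30) cum 50
  y=11 (N4, w=30) cum 80  ← median
  y=13 (N2, w=40) cum 120
⇒ y* = 11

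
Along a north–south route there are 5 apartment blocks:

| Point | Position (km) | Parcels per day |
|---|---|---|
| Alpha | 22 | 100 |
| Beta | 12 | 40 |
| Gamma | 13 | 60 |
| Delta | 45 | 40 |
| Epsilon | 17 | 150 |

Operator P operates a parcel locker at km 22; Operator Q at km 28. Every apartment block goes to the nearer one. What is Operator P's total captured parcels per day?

The indifferent point is the midpoint (22+28)/2 = 25; apartment blocks left of it (closer to Operator P at 22) go to Operator P, those right go to Operator Q.
  Beta at 12 (w=40) → Operator P
  Gamma at 13 (w=60) → Operator P
  Epsilon at 17 (w=150) → Operator P
  Alpha at 22 (w=100) → Operator P
  Delta at 45 (w=40) → Operator Q
Operator P captures 350; Operator Q captures 40.

350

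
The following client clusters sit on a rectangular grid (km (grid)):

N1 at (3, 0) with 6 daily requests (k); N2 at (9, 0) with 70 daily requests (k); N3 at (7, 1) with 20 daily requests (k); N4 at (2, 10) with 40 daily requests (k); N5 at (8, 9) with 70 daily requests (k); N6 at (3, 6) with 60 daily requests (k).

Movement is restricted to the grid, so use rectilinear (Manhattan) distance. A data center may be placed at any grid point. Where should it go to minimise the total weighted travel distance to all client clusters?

Manhattan distance separates: Σwᵢ(|x−xᵢ|+|y−yᵢ|) = Σwᵢ|x−xᵢ| + Σwᵢ|y−yᵢ|, so x and y are optimised independently as 1-D weighted medians.
Total weight W = 266; half = 133.
x-coordinate, sorted with cumulative weight:
  x=2 (N4, w=40) cum 40
  x=3 (N1, w=6) cum 46
  x=3 (N6, w=60) cum 106
  x=7 (N3, w=20) cum 126
  x=8 (N5, w=70) cum 196  ← median
  x=9 (N2, w=70) cum 266
⇒ x* = 8
y-coordinate, sorted with cumulative weight:
  y=0 (N1, w=6) cum 6
  y=0 (N2, w=70) cum 76
  y=1 (N3, w=20) cum 96
  y=6 (N6, w=60) cum 156  ← median
  y=9 (N5, w=70) cum 226
  y=10 (N4, w=40) cum 266
⇒ y* = 6

(8, 6)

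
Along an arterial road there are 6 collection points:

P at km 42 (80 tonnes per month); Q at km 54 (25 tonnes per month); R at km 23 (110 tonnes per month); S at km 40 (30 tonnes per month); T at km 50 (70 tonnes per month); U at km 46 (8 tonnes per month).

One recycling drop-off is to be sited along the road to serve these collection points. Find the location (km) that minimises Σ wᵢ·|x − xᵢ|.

For a sum of weighted absolute distances on a line, the optimum is the weighted median (not the mean). Total weight W = 323; half-weight = 161.5.
Sort by position and accumulate weight:
  km 23 (R, w=110) → cum 110
  km 40 (S, w=30) → cum 140
  km 42 (P, w=80) → cum 220  ≥ 161.5 → median here
  km 46 (U, w=8) → cum 228
  km 50 (T, w=70) → cum 298
  km 54 (Q, w=25) → cum 323
Optimal location: km 42.

x = 42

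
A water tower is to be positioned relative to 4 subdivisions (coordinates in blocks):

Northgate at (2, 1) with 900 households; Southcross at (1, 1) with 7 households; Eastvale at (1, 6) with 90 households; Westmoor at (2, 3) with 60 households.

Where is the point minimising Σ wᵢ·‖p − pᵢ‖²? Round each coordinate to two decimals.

The minimiser of Σwᵢ‖p−pᵢ‖² is the weighted centroid p* = (Σwᵢpᵢ)/(Σwᵢ).
Σwᵢ = 1057.
Σwᵢxᵢ = 900·2 + 7·1 + 90·1 + 60·2 = 2017.
Σwᵢyᵢ = 900·1 + 7·1 + 90·6 + 60·3 = 1627.
x* = 2017/1057 = 1.91, y* = 1627/1057 = 1.54.

(1.91, 1.54)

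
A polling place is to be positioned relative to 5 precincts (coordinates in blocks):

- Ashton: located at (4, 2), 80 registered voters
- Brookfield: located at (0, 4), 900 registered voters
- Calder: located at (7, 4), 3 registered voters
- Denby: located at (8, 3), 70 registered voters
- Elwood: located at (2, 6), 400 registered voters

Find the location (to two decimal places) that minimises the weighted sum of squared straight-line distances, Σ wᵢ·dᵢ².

The minimiser of Σwᵢ‖p−pᵢ‖² is the weighted centroid p* = (Σwᵢpᵢ)/(Σwᵢ).
Σwᵢ = 1453.
Σwᵢxᵢ = 80·4 + 900·0 + 3·7 + 70·8 + 400·2 = 1701.
Σwᵢyᵢ = 80·2 + 900·4 + 3·4 + 70·3 + 400·6 = 6382.
x* = 1701/1453 = 1.17, y* = 6382/1453 = 4.39.

(1.17, 4.39)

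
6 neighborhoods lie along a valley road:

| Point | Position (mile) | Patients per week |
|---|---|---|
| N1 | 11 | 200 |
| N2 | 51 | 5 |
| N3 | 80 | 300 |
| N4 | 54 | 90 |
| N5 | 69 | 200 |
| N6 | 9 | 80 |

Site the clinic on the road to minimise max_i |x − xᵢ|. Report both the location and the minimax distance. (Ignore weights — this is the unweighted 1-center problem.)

location 44.5, max distance 35.5

The 1-center on a line is the midpoint of the two extreme points: leftmost at 9, rightmost at 80.
Optimal location = (9 + 80)/2 = 44.5; maximum distance = (80 − 9)/2 = 35.5.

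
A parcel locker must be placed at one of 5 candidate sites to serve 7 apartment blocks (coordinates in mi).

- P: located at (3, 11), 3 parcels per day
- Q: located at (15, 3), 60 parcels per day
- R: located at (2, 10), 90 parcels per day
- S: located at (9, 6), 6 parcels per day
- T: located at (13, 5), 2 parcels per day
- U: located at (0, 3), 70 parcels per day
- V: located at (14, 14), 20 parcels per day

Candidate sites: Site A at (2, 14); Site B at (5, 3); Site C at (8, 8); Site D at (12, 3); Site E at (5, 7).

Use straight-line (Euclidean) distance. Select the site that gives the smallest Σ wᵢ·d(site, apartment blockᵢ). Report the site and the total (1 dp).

Total weighted distance at each candidate:
  Site A (2, 14): total = 2506.1
  Site B (5, 3): total = 1990.9
  Site C (8, 8): total = 1958.0
  Site D (12, 3): total = 2408.2
  Site E (5, 7): total = 1759.0
Minimum is at Site E with total 1759.0 mi.

Site E, total 1759.0 mi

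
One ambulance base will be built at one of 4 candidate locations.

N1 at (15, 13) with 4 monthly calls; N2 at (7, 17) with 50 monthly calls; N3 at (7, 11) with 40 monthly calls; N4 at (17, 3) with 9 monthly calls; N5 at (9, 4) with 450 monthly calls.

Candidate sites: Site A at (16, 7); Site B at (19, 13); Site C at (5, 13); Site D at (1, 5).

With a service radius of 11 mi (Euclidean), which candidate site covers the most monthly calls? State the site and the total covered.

Site C, covering 544

Coverage radius r = 11 mi; a point is covered iff (Δx)²+(Δy)² ≤ 11² = 121.
  Site A (16, 7): covers {N1, N3, N4, N5} → 503
  Site B (19, 13): covers {N1, N4} → 13
  Site C (5, 13): covers {N1, N2, N3, N5} → 544
  Site D (1, 5): covers {N3, N5} → 490
Maximum coverage at Site C: 544 monthly calls.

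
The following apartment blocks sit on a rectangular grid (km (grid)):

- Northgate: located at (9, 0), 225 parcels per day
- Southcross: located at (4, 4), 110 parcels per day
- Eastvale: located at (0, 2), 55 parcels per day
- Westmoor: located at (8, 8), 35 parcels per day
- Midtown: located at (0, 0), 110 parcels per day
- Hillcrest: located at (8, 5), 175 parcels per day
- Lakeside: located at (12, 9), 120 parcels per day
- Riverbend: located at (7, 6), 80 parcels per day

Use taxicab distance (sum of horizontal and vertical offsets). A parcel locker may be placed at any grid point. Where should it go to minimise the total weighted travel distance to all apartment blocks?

Manhattan distance separates: Σwᵢ(|x−xᵢ|+|y−yᵢ|) = Σwᵢ|x−xᵢ| + Σwᵢ|y−yᵢ|, so x and y are optimised independently as 1-D weighted medians.
Total weight W = 910; half = 455.
x-coordinate, sorted with cumulative weight:
  x=0 (Eastvale, w=55) cum 55
  x=0 (Midtown, w=110) cum 165
  x=4 (Southcross, w=110) cum 275
  x=7 (Riverbend, w=80) cum 355
  x=8 (Westmoor, w=35) cum 390
  x=8 (Hillcrest, w=175) cum 565  ← median
  x=9 (Northgate, w=225) cum 790
  x=12 (Lakeside, w=120) cum 910
⇒ x* = 8
y-coordinate, sorted with cumulative weight:
  y=0 (Northgate, w=225) cum 225
  y=0 (Midtown, w=110) cum 335
  y=2 (Eastvale, w=55) cum 390
  y=4 (Southcross, w=110) cum 500  ← median
  y=5 (Hillcrest, w=175) cum 675
  y=6 (Riverbend, w=80) cum 755
  y=8 (Westmoor, w=35) cum 790
  y=9 (Lakeside, w=120) cum 910
⇒ y* = 4

(8, 4)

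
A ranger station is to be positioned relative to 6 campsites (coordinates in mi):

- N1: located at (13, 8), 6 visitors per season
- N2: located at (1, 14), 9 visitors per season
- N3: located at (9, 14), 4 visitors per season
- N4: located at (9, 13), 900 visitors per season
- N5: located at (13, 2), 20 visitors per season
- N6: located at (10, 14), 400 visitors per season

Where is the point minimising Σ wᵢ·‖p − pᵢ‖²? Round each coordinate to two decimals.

The minimiser of Σwᵢ‖p−pᵢ‖² is the weighted centroid p* = (Σwᵢpᵢ)/(Σwᵢ).
Σwᵢ = 1339.
Σwᵢxᵢ = 6·13 + 9·1 + 4·9 + 900·9 + 20·13 + 400·10 = 12483.
Σwᵢyᵢ = 6·8 + 9·14 + 4·14 + 900·13 + 20·2 + 400·14 = 17570.
x* = 12483/1339 = 9.32, y* = 17570/1339 = 13.12.

(9.32, 13.12)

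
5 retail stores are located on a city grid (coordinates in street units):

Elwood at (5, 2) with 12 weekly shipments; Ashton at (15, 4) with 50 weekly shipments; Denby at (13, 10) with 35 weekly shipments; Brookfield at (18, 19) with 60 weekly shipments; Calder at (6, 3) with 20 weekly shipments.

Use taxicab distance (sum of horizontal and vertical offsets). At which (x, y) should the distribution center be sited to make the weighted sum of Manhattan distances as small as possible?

Manhattan distance separates: Σwᵢ(|x−xᵢ|+|y−yᵢ|) = Σwᵢ|x−xᵢ| + Σwᵢ|y−yᵢ|, so x and y are optimised independently as 1-D weighted medians.
Total weight W = 177; half = 88.5.
x-coordinate, sorted with cumulative weight:
  x=5 (Elwood, w=12) cum 12
  x=6 (Calder, w=20) cum 32
  x=13 (Denby, w=35) cum 67
  x=15 (Ashton, w=50) cum 117  ← median
  x=18 (Brookfield, w=60) cum 177
⇒ x* = 15
y-coordinate, sorted with cumulative weight:
  y=2 (Elwood, w=12) cum 12
  y=3 (Calder, w=20) cum 32
  y=4 (Ashton, w=50) cum 82
  y=10 (Denby, w=35) cum 117  ← median
  y=19 (Brookfield, w=60) cum 177
⇒ y* = 10

(15, 10)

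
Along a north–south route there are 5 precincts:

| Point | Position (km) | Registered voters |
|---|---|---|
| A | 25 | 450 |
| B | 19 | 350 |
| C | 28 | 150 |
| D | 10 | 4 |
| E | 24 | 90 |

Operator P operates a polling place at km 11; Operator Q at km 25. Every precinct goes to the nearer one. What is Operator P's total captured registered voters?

4

The indifferent point is the midpoint (11+25)/2 = 18; precincts left of it (closer to Operator P at 11) go to Operator P, those right go to Operator Q.
  D at 10 (w=4) → Operator P
  B at 19 (w=350) → Operator Q
  E at 24 (w=90) → Operator Q
  A at 25 (w=450) → Operator Q
  C at 28 (w=150) → Operator Q
Operator P captures 4; Operator Q captures 1040.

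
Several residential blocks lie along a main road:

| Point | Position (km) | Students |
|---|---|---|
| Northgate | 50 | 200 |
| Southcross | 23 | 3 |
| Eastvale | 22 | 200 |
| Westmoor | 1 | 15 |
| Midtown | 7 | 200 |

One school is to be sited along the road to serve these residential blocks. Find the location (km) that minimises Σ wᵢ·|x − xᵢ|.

For a sum of weighted absolute distances on a line, the optimum is the weighted median (not the mean). Total weight W = 618; half-weight = 309.
Sort by position and accumulate weight:
  km 1 (Westmoor, w=15) → cum 15
  km 7 (Midtown, w=200) → cum 215
  km 22 (Eastvale, w=200) → cum 415  ≥ 309 → median here
  km 23 (Southcross, w=3) → cum 418
  km 50 (Northgate, w=200) → cum 618
Optimal location: km 22.

x = 22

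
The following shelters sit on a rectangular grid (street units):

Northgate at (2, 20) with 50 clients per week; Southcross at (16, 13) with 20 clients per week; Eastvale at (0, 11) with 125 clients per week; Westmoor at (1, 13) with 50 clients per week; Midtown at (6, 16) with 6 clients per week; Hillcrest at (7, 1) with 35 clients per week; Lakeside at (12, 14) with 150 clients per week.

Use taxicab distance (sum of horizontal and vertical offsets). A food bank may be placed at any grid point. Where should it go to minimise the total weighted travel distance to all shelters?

Manhattan distance separates: Σwᵢ(|x−xᵢ|+|y−yᵢ|) = Σwᵢ|x−xᵢ| + Σwᵢ|y−yᵢ|, so x and y are optimised independently as 1-D weighted medians.
Total weight W = 436; half = 218.
x-coordinate, sorted with cumulative weight:
  x=0 (Eastvale, w=125) cum 125
  x=1 (Westmoor, w=50) cum 175
  x=2 (Northgate, w=50) cum 225  ← median
  x=6 (Midtown, w=6) cum 231
  x=7 (Hillcrest, w=35) cum 266
  x=12 (Lakeside, w=150) cum 416
  x=16 (Southcross, w=20) cum 436
⇒ x* = 2
y-coordinate, sorted with cumulative weight:
  y=1 (Hillcrest, w=35) cum 35
  y=11 (Eastvale, w=125) cum 160
  y=13 (Southcross, w=20) cum 180
  y=13 (Westmoor, w=50) cum 230  ← median
  y=14 (Lakeside, w=150) cum 380
  y=16 (Midtown, w=6) cum 386
  y=20 (Northgate, w=50) cum 436
⇒ y* = 13

(2, 13)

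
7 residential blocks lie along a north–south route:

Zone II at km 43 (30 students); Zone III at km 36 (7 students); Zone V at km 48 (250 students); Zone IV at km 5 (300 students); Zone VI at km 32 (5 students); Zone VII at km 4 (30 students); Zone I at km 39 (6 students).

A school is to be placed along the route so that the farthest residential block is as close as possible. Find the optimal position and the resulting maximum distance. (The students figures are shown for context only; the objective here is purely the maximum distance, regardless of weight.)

The 1-center on a line is the midpoint of the two extreme points: leftmost at 4, rightmost at 48.
Optimal location = (4 + 48)/2 = 26; maximum distance = (48 − 4)/2 = 22.

location 26, max distance 22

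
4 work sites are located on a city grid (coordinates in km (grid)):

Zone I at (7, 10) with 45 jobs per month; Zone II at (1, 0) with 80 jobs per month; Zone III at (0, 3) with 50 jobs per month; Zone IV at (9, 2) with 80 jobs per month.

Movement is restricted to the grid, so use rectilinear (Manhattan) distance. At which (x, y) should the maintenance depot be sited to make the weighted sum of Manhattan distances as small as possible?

Manhattan distance separates: Σwᵢ(|x−xᵢ|+|y−yᵢ|) = Σwᵢ|x−xᵢ| + Σwᵢ|y−yᵢ|, so x and y are optimised independently as 1-D weighted medians.
Total weight W = 255; half = 127.5.
x-coordinate, sorted with cumulative weight:
  x=0 (Zone III, w=50) cum 50
  x=1 (Zone II, w=80) cum 130  ← median
  x=7 (Zone I, w=45) cum 175
  x=9 (Zone IV, w=80) cum 255
⇒ x* = 1
y-coordinate, sorted with cumulative weight:
  y=0 (Zone II, w=80) cum 80
  y=2 (Zone IV, w=80) cum 160  ← median
  y=3 (Zone III, w=50) cum 210
  y=10 (Zone I, w=45) cum 255
⇒ y* = 2

(1, 2)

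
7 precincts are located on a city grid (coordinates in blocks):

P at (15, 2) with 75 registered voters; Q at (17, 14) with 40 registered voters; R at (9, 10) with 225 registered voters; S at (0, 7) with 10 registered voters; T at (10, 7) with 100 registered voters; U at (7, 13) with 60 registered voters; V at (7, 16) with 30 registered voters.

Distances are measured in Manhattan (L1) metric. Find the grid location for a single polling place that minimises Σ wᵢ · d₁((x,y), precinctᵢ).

(9, 10)

Manhattan distance separates: Σwᵢ(|x−xᵢ|+|y−yᵢ|) = Σwᵢ|x−xᵢ| + Σwᵢ|y−yᵢ|, so x and y are optimised independently as 1-D weighted medians.
Total weight W = 540; half = 270.
x-coordinate, sorted with cumulative weight:
  x=0 (S, w=10) cum 10
  x=7 (U, w=60) cum 70
  x=7 (V, w=30) cum 100
  x=9 (R, w=225) cum 325  ← median
  x=10 (T, w=100) cum 425
  x=15 (P, w=75) cum 500
  x=17 (Q, w=40) cum 540
⇒ x* = 9
y-coordinate, sorted with cumulative weight:
  y=2 (P, w=75) cum 75
  y=7 (S, w=10) cum 85
  y=7 (T, w=100) cum 185
  y=10 (R, w=225) cum 410  ← median
  y=13 (U, w=60) cum 470
  y=14 (Q, w=40) cum 510
  y=16 (V, w=30) cum 540
⇒ y* = 10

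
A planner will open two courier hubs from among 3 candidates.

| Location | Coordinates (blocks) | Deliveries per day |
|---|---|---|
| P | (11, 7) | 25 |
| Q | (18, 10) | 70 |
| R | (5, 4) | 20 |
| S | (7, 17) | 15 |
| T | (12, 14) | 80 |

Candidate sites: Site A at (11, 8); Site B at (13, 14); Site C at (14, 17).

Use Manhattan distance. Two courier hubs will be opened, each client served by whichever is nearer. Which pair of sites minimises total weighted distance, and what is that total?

{Site A, Site B}, total 1070

Evaluate every pair (each demand assigned to the nearer of the two):
  {Site A, Site B}: total = 1070
  {Site A, Site C}: total = 1360
  {Site B, Site C}: total = 1400
Best pair: {Site A, Site B} with total 1070.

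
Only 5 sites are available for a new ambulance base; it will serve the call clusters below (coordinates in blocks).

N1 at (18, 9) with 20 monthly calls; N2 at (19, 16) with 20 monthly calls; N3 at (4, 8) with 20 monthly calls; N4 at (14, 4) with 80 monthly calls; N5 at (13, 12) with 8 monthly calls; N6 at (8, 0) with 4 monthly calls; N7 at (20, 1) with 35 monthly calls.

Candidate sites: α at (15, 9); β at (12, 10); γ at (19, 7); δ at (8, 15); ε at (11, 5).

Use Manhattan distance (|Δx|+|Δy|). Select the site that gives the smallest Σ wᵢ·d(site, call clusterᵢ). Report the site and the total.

α, total 1559 blocks

Total weighted distance at each candidate:
  α (15, 9): total = 1559
  β (12, 10): total = 1915
  γ (19, 7): total = 1605
  δ (8, 15): total = 3174
  ε (11, 5): total = 1679
Minimum is at α with total 1559 blocks.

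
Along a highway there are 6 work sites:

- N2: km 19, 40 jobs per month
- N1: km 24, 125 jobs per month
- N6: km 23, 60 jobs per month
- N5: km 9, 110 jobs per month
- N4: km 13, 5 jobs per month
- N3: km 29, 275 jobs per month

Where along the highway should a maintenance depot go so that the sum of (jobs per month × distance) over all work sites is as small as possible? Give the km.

For a sum of weighted absolute distances on a line, the optimum is the weighted median (not the mean). Total weight W = 615; half-weight = 307.5.
Sort by position and accumulate weight:
  km 9 (N5, w=110) → cum 110
  km 13 (N4, w=5) → cum 115
  km 19 (N2, w=40) → cum 155
  km 23 (N6, w=60) → cum 215
  km 24 (N1, w=125) → cum 340  ≥ 307.5 → median here
  km 29 (N3, w=275) → cum 615
Optimal location: km 24.

x = 24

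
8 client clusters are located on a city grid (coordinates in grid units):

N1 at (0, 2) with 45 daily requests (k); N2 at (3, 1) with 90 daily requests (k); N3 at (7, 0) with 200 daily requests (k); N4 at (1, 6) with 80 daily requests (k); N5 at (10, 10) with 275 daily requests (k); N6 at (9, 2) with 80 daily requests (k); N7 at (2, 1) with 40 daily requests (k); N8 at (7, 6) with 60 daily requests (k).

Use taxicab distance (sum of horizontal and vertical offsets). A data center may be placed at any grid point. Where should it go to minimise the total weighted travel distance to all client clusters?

Manhattan distance separates: Σwᵢ(|x−xᵢ|+|y−yᵢ|) = Σwᵢ|x−xᵢ| + Σwᵢ|y−yᵢ|, so x and y are optimised independently as 1-D weighted medians.
Total weight W = 870; half = 435.
x-coordinate, sorted with cumulative weight:
  x=0 (N1, w=45) cum 45
  x=1 (N4, w=80) cum 125
  x=2 (N7, w=40) cum 165
  x=3 (N2, w=90) cum 255
  x=7 (N3, w=200) cum 455  ← median
  x=7 (N8, w=60) cum 515
  x=9 (N6, w=80) cum 595
  x=10 (N5, w=275) cum 870
⇒ x* = 7
y-coordinate, sorted with cumulative weight:
  y=0 (N3, w=200) cum 200
  y=1 (N2, w=90) cum 290
  y=1 (N7, w=40) cum 330
  y=2 (N1, w=45) cum 375
  y=2 (N6, w=80) cum 455  ← median
  y=6 (N4, w=80) cum 535
  y=6 (N8, w=60) cum 595
  y=10 (N5, w=275) cum 870
⇒ y* = 2

(7, 2)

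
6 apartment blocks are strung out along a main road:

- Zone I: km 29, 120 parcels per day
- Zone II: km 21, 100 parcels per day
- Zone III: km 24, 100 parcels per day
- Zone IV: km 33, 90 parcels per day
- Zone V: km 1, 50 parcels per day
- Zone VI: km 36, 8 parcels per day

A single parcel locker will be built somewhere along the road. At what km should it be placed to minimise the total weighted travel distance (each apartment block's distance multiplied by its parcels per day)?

x = 24

For a sum of weighted absolute distances on a line, the optimum is the weighted median (not the mean). Total weight W = 468; half-weight = 234.
Sort by position and accumulate weight:
  km 1 (Zone V, w=50) → cum 50
  km 21 (Zone II, w=100) → cum 150
  km 24 (Zone III, w=100) → cum 250  ≥ 234 → median here
  km 29 (Zone I, w=120) → cum 370
  km 33 (Zone IV, w=90) → cum 460
  km 36 (Zone VI, w=8) → cum 468
Optimal location: km 24.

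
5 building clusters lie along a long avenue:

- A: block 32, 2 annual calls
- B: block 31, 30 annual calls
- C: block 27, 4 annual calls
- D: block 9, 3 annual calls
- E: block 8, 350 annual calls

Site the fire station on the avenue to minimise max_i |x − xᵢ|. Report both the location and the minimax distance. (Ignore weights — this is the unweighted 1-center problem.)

location 20, max distance 12

The 1-center on a line is the midpoint of the two extreme points: leftmost at 8, rightmost at 32.
Optimal location = (8 + 32)/2 = 20; maximum distance = (32 − 8)/2 = 12.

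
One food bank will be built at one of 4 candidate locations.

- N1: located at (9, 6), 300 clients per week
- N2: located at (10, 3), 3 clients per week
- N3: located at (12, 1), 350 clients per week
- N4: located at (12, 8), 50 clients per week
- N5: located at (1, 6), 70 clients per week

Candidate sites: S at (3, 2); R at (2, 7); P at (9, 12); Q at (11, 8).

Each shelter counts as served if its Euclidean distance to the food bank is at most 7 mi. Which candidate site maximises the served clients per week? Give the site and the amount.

Coverage radius r = 7 mi; a point is covered iff (Δx)²+(Δy)² ≤ 7² = 49.
  S (3, 2): covers {N5} → 70
  R (2, 7): covers {N5} → 70
  P (9, 12): covers {N1, N4} → 350
  Q (11, 8): covers {N1, N2, N4} → 353
Maximum coverage at Q: 353 clients per week.

Q, covering 353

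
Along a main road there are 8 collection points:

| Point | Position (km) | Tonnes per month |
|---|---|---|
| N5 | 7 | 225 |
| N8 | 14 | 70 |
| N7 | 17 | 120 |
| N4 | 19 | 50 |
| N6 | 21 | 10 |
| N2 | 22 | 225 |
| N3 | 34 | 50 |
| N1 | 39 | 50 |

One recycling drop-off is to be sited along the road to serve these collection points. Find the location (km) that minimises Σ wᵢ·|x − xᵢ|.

For a sum of weighted absolute distances on a line, the optimum is the weighted median (not the mean). Total weight W = 800; half-weight = 400.
Sort by position and accumulate weight:
  km 7 (N5, w=225) → cum 225
  km 14 (N8, w=70) → cum 295
  km 17 (N7, w=120) → cum 415  ≥ 400 → median here
  km 19 (N4, w=50) → cum 465
  km 21 (N6, w=10) → cum 475
  km 22 (N2, w=225) → cum 700
  km 34 (N3, w=50) → cum 750
  km 39 (N1, w=50) → cum 800
Optimal location: km 17.

x = 17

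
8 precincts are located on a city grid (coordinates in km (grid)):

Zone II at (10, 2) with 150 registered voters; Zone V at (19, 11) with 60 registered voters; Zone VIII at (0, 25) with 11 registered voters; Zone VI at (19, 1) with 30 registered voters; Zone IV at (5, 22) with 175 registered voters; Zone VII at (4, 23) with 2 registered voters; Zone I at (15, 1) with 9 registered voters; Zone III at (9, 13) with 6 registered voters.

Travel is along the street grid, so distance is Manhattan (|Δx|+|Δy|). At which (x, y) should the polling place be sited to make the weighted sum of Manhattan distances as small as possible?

Manhattan distance separates: Σwᵢ(|x−xᵢ|+|y−yᵢ|) = Σwᵢ|x−xᵢ| + Σwᵢ|y−yᵢ|, so x and y are optimised independently as 1-D weighted medians.
Total weight W = 443; half = 221.5.
x-coordinate, sorted with cumulative weight:
  x=0 (Zone VIII, w=11) cum 11
  x=4 (Zone VII, w=2) cum 13
  x=5 (Zone IV, w=175) cum 188
  x=9 (Zone III, w=6) cum 194
  x=10 (Zone II, w=150) cum 344  ← median
  x=15 (Zone I, w=9) cum 353
  x=19 (Zone V, w=60) cum 413
  x=19 (Zone VI, w=30) cum 443
⇒ x* = 10
y-coordinate, sorted with cumulative weight:
  y=1 (Zone VI, w=30) cum 30
  y=1 (Zone I, w=9) cum 39
  y=2 (Zone II, w=150) cum 189
  y=11 (Zone V, w=60) cum 249  ← median
  y=13 (Zone III, w=6) cum 255
  y=22 (Zone IV, w=175) cum 430
  y=23 (Zone VII, w=2) cum 432
  y=25 (Zone VIII, w=11) cum 443
⇒ y* = 11

(10, 11)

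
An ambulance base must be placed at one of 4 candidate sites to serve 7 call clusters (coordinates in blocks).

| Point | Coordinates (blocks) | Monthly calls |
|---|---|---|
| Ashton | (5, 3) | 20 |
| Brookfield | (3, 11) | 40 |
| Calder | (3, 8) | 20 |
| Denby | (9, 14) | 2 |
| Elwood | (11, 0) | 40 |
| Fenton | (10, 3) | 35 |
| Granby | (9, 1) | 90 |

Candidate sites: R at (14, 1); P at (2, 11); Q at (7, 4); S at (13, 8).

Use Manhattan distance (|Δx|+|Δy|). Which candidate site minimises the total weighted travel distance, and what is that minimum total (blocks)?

Total weighted distance at each candidate:
  R (14, 1): total = 2276
  P (2, 11): total = 3250
  Q (7, 4): total = 1594
  S (13, 8): total = 2670
Minimum is at Q with total 1594 blocks.

Q, total 1594 blocks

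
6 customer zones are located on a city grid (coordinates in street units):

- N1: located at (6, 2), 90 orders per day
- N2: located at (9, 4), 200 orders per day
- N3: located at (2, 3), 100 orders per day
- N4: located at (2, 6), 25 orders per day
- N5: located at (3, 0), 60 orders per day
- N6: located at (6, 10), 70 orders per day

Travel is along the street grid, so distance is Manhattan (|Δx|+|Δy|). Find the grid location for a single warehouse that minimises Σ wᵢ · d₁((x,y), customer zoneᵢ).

(6, 4)

Manhattan distance separates: Σwᵢ(|x−xᵢ|+|y−yᵢ|) = Σwᵢ|x−xᵢ| + Σwᵢ|y−yᵢ|, so x and y are optimised independently as 1-D weighted medians.
Total weight W = 545; half = 272.5.
x-coordinate, sorted with cumulative weight:
  x=2 (N3, w=100) cum 100
  x=2 (N4, w=25) cum 125
  x=3 (N5, w=60) cum 185
  x=6 (N1, w=90) cum 275  ← median
  x=6 (N6, w=70) cum 345
  x=9 (N2, w=200) cum 545
⇒ x* = 6
y-coordinate, sorted with cumulative weight:
  y=0 (N5, w=60) cum 60
  y=2 (N1, w=90) cum 150
  y=3 (N3, w=100) cum 250
  y=4 (N2, w=200) cum 450  ← median
  y=6 (N4, w=25) cum 475
  y=10 (N6, w=70) cum 545
⇒ y* = 4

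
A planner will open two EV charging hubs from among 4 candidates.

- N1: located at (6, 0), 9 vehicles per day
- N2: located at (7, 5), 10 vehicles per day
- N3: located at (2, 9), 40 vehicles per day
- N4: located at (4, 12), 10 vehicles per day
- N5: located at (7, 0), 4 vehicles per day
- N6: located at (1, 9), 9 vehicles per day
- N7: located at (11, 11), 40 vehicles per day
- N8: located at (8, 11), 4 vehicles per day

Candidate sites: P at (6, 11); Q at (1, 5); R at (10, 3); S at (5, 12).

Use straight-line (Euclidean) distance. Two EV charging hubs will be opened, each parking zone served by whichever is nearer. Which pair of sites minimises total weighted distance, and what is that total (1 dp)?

{P, R}, total 555.7

Evaluate every pair (each demand assigned to the nearer of the two):
  {P, R}: total = 555.7
  {R, S}: total = 578.7
  {P, Q}: total = 586.2
  {Q, S}: total = 621.8
  {P, S}: total = 636.7
  {Q, R}: total = 730.6
Best pair: {P, R} with total 555.7.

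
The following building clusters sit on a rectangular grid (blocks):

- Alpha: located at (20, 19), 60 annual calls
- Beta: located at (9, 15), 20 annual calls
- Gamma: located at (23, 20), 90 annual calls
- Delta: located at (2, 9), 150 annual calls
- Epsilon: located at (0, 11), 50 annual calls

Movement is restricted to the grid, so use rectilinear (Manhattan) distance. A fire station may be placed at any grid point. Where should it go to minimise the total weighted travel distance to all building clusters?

Manhattan distance separates: Σwᵢ(|x−xᵢ|+|y−yᵢ|) = Σwᵢ|x−xᵢ| + Σwᵢ|y−yᵢ|, so x and y are optimised independently as 1-D weighted medians.
Total weight W = 370; half = 185.
x-coordinate, sorted with cumulative weight:
  x=0 (Epsilon, w=50) cum 50
  x=2 (Delta, w=150) cum 200  ← median
  x=9 (Beta, w=20) cum 220
  x=20 (Alpha, w=60) cum 280
  x=23 (Gamma, w=90) cum 370
⇒ x* = 2
y-coordinate, sorted with cumulative weight:
  y=9 (Delta, w=150) cum 150
  y=11 (Epsilon, w=50) cum 200  ← median
  y=15 (Beta, w=20) cum 220
  y=19 (Alpha, w=60) cum 280
  y=20 (Gamma, w=90) cum 370
⇒ y* = 11

(2, 11)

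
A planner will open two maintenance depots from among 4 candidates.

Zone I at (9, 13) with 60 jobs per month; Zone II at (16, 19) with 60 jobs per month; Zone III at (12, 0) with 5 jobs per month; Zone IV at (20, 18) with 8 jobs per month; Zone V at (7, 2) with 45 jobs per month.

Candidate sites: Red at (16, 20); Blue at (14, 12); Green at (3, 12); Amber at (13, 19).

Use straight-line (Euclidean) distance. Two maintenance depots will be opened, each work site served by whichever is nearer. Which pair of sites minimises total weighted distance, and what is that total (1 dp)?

Evaluate every pair (each demand assigned to the nearer of the two):
  {Red, Blue}: total = 1011.8
  {Red, Green}: total = 1020.4
  {Blue, Amber}: total = 1152.6
  {Green, Amber}: total = 1161.2
  {Blue, Green}: total = 1356.1
  {Red, Amber}: total = 1434.8
Best pair: {Red, Blue} with total 1011.8.

{Red, Blue}, total 1011.8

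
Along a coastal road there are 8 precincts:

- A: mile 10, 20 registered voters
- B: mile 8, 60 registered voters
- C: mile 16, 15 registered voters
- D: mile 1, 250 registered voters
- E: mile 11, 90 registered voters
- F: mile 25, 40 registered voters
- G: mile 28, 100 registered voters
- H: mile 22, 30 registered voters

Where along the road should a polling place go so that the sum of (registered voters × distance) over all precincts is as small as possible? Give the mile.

For a sum of weighted absolute distances on a line, the optimum is the weighted median (not the mean). Total weight W = 605; half-weight = 302.5.
Sort by position and accumulate weight:
  mile 1 (D, w=250) → cum 250
  mile 8 (B, w=60) → cum 310  ≥ 302.5 → median here
  mile 10 (A, w=20) → cum 330
  mile 11 (E, w=90) → cum 420
  mile 16 (C, w=15) → cum 435
  mile 22 (H, w=30) → cum 465
  mile 25 (F, w=40) → cum 505
  mile 28 (G, w=100) → cum 605
Optimal location: mile 8.

x = 8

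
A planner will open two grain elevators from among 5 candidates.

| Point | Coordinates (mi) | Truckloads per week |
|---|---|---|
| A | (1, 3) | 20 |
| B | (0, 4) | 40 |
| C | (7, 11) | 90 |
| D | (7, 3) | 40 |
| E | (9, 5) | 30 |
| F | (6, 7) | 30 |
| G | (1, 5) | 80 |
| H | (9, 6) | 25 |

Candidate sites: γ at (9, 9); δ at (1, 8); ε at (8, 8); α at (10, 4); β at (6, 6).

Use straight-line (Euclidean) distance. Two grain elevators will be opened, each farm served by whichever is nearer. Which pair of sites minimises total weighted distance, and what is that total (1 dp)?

{δ, ε}, total 1211.3

Evaluate every pair (each demand assigned to the nearer of the two):
  {δ, ε}: total = 1211.3
  {δ, β}: total = 1290.2
  {γ, δ}: total = 1315.6
  {γ, β}: total = 1358.4
  {ε, β}: total = 1369.4
  {δ, α}: total = 1483.5
  {α, β}: total = 1491.3
  {ε, α}: total = 1715.6
  {γ, ε}: total = 1815.5
  {γ, α}: total = 1884.2
Best pair: {δ, ε} with total 1211.3.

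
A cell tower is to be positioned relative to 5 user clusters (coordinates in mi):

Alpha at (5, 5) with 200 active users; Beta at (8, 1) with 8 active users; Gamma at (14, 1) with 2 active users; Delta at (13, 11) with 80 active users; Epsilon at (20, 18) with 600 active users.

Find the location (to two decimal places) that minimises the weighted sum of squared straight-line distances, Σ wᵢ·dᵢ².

(15.88, 14.26)

The minimiser of Σwᵢ‖p−pᵢ‖² is the weighted centroid p* = (Σwᵢpᵢ)/(Σwᵢ).
Σwᵢ = 890.
Σwᵢxᵢ = 200·5 + 8·8 + 2·14 + 80·13 + 600·20 = 14132.
Σwᵢyᵢ = 200·5 + 8·1 + 2·1 + 80·11 + 600·18 = 12690.
x* = 14132/890 = 15.88, y* = 12690/890 = 14.26.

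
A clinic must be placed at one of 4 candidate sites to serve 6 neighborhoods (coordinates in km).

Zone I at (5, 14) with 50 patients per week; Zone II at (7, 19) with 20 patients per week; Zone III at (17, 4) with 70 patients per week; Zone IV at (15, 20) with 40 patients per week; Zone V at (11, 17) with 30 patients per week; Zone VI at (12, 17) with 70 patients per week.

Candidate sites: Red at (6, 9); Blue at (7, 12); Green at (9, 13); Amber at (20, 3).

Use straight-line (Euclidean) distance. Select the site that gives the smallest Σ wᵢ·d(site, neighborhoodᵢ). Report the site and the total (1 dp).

Total weighted distance at each candidate:
  Red (6, 9): total = 2853.3
  Blue (7, 12): total = 2317.5
  Green (9, 13): total = 2028.5
  Amber (20, 3): total = 3900.5
Minimum is at Green with total 2028.5 km.

Green, total 2028.5 km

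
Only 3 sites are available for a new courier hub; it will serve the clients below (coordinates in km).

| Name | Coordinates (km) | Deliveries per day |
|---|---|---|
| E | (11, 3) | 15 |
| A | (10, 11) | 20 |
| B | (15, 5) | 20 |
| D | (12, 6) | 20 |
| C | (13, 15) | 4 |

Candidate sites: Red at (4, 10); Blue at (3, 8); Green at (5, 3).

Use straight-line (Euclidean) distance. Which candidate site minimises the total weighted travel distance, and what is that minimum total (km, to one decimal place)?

Total weighted distance at each candidate:
  Red (4, 10): total = 731.9
  Blue (3, 8): total = 774.4
  Green (5, 3): total = 692.6
Minimum is at Green with total 692.6 km.

Green, total 692.6 km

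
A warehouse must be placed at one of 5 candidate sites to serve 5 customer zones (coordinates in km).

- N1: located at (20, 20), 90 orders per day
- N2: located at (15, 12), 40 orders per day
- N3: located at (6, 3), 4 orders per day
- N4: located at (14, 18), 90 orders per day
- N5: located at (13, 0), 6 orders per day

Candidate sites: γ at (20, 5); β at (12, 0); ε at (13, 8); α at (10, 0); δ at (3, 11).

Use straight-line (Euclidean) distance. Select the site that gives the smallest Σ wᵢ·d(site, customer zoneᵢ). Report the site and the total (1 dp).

Total weighted distance at each candidate:
  γ (20, 5): total = 3090.9
  β (12, 0): total = 4096.2
  ε (13, 8): total = 2416.1
  α (10, 0): total = 4230.0
  δ (3, 11): total = 3509.7
Minimum is at ε with total 2416.1 km.

ε, total 2416.1 km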